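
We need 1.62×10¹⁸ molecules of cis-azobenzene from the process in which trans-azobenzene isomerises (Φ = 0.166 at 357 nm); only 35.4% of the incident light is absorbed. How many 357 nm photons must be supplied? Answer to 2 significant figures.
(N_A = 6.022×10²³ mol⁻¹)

Product: 1.62×10¹⁸ / 6.022×10²³ = 2.690×10⁻⁶ mol.
Photons that must be absorbed: 2.690×10⁻⁶ / 0.166 = 1.620×10⁻⁵ mol.
Incident photons needed: 1.620×10⁻⁵ / 0.354 = 4.576×10⁻⁵ mol.
Photon count: 4.576×10⁻⁵ × 6.022×10²³ = 2.8×10¹⁹.

2.8×10¹⁹ photons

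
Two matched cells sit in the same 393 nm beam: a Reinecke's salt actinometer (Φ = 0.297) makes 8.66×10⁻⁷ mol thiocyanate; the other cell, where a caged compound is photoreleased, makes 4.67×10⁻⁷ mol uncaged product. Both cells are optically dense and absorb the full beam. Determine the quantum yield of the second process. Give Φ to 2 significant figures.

Photons absorbed by the actinometer: 8.66×10⁻⁷ / 0.297 = 2.916×10⁻⁶ mol.
Φ(unknown) = 4.67×10⁻⁷ / 2.916×10⁻⁶ = 0.16.

Φ = 0.16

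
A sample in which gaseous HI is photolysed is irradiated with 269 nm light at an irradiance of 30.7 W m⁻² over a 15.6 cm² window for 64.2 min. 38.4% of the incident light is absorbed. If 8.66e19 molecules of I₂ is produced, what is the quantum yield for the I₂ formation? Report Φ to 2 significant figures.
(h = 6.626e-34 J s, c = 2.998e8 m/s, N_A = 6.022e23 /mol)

Product: 8.66e19 / 6.022e23 = 1.438e-4 mol.
Photon energy at 269 nm: hc/λ = (6.626e-34)(2.998e8)/(269e-9) = 7.385e-19 J.
Energy delivered: (30.7 W m⁻²)(15.6e-4 m²)(3852 s) = 184.5 J.
Photons incident: 184.5 / 7.385e-19 = 2.498e20, i.e. 2.498e20/6.022e23 = 4.148e-4 mol.
Photons absorbed: 0.384 × 4.148e-4 = 1.593e-4 mol.
Φ = 1.438e-4 mol / 1.593e-4 mol photons = 0.90.

Φ = 0.90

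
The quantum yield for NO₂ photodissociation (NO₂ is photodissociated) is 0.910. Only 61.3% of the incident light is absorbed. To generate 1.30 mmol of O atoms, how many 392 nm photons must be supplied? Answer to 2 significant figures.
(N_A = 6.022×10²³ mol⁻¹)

1.4×10²¹ photons

Product: 1.30 mmol = 0.00130 mol.
Photons that must be absorbed: 0.00130 / 0.910 = 0.001429 mol.
Incident photons needed: 0.001429 / 0.613 = 0.002331 mol.
Photon count: 0.002331 × 6.022×10²³ = 1.4×10²¹.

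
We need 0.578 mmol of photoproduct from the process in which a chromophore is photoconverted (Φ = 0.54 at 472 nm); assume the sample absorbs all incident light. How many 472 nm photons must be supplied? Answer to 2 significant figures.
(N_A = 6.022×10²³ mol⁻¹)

6.4×10²⁰ photons

Product: 0.578 mmol = 5.78×10⁻⁴ mol.
Photons that must be absorbed: 5.78×10⁻⁴ / 0.54 = 0.001070 mol.
Photon count: 0.001070 × 6.022×10²³ = 6.4×10²⁰.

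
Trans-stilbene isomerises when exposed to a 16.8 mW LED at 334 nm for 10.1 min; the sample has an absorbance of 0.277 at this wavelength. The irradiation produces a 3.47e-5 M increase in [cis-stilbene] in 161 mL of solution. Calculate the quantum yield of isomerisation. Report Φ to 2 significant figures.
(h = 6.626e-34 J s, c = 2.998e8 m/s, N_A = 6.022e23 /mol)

Product: (3.47e-5 M)(0.161 L) = 5.587e-6 mol.
Photon energy at 334 nm: hc/λ = (6.626e-34)(2.998e8)/(334e-9) = 5.948e-19 J.
Energy delivered: (16.8 mW)(606 s) = 10.18 J.
Photons incident: 10.18 / 5.948e-19 = 1.711e19, i.e. 1.711e19/6.022e23 = 2.841e-5 mol.
Fraction absorbed: 1 − 10^(−0.277) = 0.4716.
Photons absorbed: 0.4716 × 2.841e-5 = 1.340e-5 mol.
Φ = 5.587e-6 mol / 1.340e-5 mol photons = 0.42.

Φ = 0.42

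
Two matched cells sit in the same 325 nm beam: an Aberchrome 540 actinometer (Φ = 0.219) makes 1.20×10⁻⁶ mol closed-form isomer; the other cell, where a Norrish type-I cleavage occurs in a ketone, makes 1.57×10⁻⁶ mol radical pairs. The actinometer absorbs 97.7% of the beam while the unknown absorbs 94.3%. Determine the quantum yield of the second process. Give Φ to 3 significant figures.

Φ = 0.297

Photons absorbed by the actinometer: 1.20×10⁻⁶ / 0.219 = 5.479×10⁻⁶ mol.
Incident flux: 5.479×10⁻⁶ / 0.977 = 5.608×10⁻⁶ einstein.
Absorbed by unknown: 0.943 × 5.608×10⁻⁶ = 5.288×10⁻⁶ mol.
Φ(unknown) = 1.57×10⁻⁶ / 5.288×10⁻⁶ = 0.297.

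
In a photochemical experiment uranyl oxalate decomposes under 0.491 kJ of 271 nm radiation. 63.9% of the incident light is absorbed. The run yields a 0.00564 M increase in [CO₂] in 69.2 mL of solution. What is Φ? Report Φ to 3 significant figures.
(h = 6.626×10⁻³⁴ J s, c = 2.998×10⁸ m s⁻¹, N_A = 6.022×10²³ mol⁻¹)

Product: (0.00564 M)(0.0692 L) = 3.903×10⁻⁴ mol.
Photon energy at 271 nm: hc/λ = (6.626×10⁻³⁴)(2.998×10⁸)/(271×10⁻⁹) = 7.330×10⁻¹⁹ J.
Incident energy: 0.491 kJ = 491 J.
Photons incident: 491 / 7.330×10⁻¹⁹ = 6.698×10²⁰, i.e. 6.698×10²⁰/6.022×10²³ = 0.001112 mol.
Photons absorbed: 0.639 × 0.001112 = 7.106×10⁻⁴ mol.
Φ = 3.903×10⁻⁴ mol / 7.106×10⁻⁴ mol photons = 0.549.

Φ = 0.549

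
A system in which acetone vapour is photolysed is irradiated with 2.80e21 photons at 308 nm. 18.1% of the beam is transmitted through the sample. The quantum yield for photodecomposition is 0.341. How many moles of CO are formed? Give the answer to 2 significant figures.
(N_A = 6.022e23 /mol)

Moles of photons: 2.80e21 / 6.022e23 = 0.004650 mol.
Fraction absorbed: 1 − 18.1/100 = 0.8190.
Photons absorbed: 0.8190 × 0.004650 = 0.003808 mol.
Product: Φ × n_abs = 0.341 × 0.003808 = 0.001299 mol.

0.0013 mol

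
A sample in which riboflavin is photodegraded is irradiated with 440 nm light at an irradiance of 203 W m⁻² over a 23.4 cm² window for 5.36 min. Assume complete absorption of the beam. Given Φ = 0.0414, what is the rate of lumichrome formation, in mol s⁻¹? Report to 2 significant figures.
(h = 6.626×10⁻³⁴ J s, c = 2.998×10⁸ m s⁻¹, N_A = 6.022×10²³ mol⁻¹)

7.2×10⁻⁸ mol s⁻¹

Photon energy at 440 nm: hc/λ = (6.626×10⁻³⁴)(2.998×10⁸)/(440×10⁻⁹) = 4.515×10⁻¹⁹ J.
Energy delivered: (203 W m⁻²)(23.4×10⁻⁴ m²)(321.6 s) = 152.8 J.
Photons incident: 152.8 / 4.515×10⁻¹⁹ = 3.384×10²⁰, i.e. 3.384×10²⁰/6.022×10²³ = 5.619×10⁻⁴ mol.
Product formed: 0.0414 × 5.619×10⁻⁴ = 2.326×10⁻⁵ mol.
Rate: 2.326×10⁻⁵ / 321.6 s = 7.2×10⁻⁸ mol s⁻¹.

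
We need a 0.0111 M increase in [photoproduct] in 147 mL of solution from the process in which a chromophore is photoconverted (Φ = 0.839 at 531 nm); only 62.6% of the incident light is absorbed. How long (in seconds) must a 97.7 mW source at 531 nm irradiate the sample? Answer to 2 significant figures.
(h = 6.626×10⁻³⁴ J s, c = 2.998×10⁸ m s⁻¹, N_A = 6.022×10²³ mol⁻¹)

Product: (0.0111 M)(0.147 L) = 0.001632 mol.
Photons that must be absorbed: 0.001632 / 0.839 = 0.001945 mol.
Incident photons needed: 0.001945 / 0.626 = 0.003107 mol.
Photon energy: hc/λ = 3.741×10⁻¹⁹ J; per mole, 2.253×10⁵ J mol⁻¹.
Energy required: 0.003107 × 2.253×10⁵ = 700.0 J.
Time: 700.0 J / 0.0977 W = 7200 s.

t ≈ 7200 s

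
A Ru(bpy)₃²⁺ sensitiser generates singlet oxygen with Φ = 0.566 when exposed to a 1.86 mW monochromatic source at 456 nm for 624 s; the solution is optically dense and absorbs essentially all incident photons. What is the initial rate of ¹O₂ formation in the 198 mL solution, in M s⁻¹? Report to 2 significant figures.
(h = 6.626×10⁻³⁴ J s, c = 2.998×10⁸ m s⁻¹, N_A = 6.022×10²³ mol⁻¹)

2.0×10⁻⁸ M s⁻¹

Photon energy at 456 nm: hc/λ = (6.626×10⁻³⁴)(2.998×10⁸)/(456×10⁻⁹) = 4.356×10⁻¹⁹ J.
Energy delivered: (1.86 mW)(624 s) = 1.161 J.
Photons incident: 1.161 / 4.356×10⁻¹⁹ = 2.665×10¹⁸, i.e. 2.665×10¹⁸/6.022×10²³ = 4.425×10⁻⁶ mol.
Product formed: 0.566 × 4.425×10⁻⁶ = 2.505×10⁻⁶ mol.
Rate: 2.505×10⁻⁶ mol / (624 s × 0.198 L) = 2.0×10⁻⁸ M s⁻¹.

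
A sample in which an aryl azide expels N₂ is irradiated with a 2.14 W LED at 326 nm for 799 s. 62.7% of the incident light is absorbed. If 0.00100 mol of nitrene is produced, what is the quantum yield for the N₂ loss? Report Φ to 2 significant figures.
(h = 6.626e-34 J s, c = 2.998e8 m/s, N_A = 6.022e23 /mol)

Φ = 0.34

Photon energy at 326 nm: hc/λ = (6.626e-34)(2.998e8)/(326e-9) = 6.093e-19 J.
Energy delivered: (2.14 W)(799 s) = 1710 J.
Photons incident: 1710 / 6.093e-19 = 2.806e21, i.e. 2.806e21/6.022e23 = 0.004660 mol.
Photons absorbed: 0.627 × 0.004660 = 0.002922 mol.
Φ = 0.00100 mol / 0.002922 mol photons = 0.34.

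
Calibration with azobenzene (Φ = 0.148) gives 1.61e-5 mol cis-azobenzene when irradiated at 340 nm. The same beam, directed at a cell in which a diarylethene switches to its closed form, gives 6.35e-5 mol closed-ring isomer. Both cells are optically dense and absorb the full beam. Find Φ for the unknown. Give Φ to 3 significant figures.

Φ = 0.584

Photons absorbed by the actinometer: 1.61e-5 / 0.148 = 1.088e-4 mol.
Φ(unknown) = 6.35e-5 / 1.088e-4 = 0.584.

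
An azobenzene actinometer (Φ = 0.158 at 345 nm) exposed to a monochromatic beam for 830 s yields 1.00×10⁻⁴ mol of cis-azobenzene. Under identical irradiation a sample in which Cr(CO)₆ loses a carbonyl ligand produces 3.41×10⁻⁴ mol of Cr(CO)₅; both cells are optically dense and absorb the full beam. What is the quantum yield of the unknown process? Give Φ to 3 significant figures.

Photons absorbed by the actinometer: 1.00×10⁻⁴ / 0.158 = 6.329×10⁻⁴ mol.
Φ(unknown) = 3.41×10⁻⁴ / 6.329×10⁻⁴ = 0.539.

Φ = 0.539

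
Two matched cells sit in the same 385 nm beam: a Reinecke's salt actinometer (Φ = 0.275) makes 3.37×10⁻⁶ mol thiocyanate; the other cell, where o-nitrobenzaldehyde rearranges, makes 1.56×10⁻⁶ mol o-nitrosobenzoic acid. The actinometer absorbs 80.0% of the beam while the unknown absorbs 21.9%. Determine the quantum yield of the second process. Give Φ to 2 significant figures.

Photons absorbed by the actinometer: 3.37×10⁻⁶ / 0.275 = 1.225×10⁻⁵ mol.
Incident flux: 1.225×10⁻⁵ / 0.800 = 1.531×10⁻⁵ einstein.
Absorbed by unknown: 0.219 × 1.531×10⁻⁵ = 3.353×10⁻⁶ mol.
Φ(unknown) = 1.56×10⁻⁶ / 3.353×10⁻⁶ = 0.47.

Φ = 0.47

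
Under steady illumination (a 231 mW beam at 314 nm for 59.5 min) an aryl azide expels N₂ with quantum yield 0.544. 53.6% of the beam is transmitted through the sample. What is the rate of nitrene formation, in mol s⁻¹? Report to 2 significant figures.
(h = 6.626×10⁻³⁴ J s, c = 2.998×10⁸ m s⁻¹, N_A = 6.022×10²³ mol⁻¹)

1.5×10⁻⁷ mol s⁻¹

Photon energy at 314 nm: hc/λ = (6.626×10⁻³⁴)(2.998×10⁸)/(314×10⁻⁹) = 6.326×10⁻¹⁹ J.
Energy delivered: (231 mW)(3570 s) = 824.7 J.
Photons incident: 824.7 / 6.326×10⁻¹⁹ = 1.304×10²¹, i.e. 1.304×10²¹/6.022×10²³ = 0.002165 mol.
Fraction absorbed: 1 − 53.6/100 = 0.4640.
Photons absorbed: 0.4640 × 0.002165 = 0.001005 mol.
Product formed: 0.544 × 0.001005 = 5.467×10⁻⁴ mol.
Rate: 5.467×10⁻⁴ / 3570 s = 1.5×10⁻⁷ mol s⁻¹.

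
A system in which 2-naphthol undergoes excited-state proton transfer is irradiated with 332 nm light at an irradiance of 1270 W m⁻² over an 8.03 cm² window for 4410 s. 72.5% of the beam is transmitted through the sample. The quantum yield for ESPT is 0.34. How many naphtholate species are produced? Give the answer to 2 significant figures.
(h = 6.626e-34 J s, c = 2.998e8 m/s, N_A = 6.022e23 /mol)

Photon energy at 332 nm: hc/λ = (6.626e-34)(2.998e8)/(332e-9) = 5.983e-19 J.
Energy delivered: (1270 W m⁻²)(8.03e-4 m²)(4410 s) = 4497 J.
Photons incident: 4497 / 5.983e-19 = 7.516e21, i.e. 7.516e21/6.022e23 = 0.01248 mol.
Fraction absorbed: 1 − 72.5/100 = 0.2750.
Photons absorbed: 0.2750 × 0.01248 = 0.003432 mol.
Product: Φ × n_abs = 0.34 × 0.003432 = 0.001167 mol.
As a count: 0.001167 × 6.022e23 = 7.0e20.

7.0e20 species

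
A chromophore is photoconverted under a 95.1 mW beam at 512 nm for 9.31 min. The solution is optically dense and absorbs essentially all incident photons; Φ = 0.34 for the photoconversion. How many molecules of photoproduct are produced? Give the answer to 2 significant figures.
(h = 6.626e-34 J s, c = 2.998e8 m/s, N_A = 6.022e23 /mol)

4.7e19 molecules

Photon energy at 512 nm: hc/λ = (6.626e-34)(2.998e8)/(512e-9) = 3.880e-19 J.
Energy delivered: (95.1 mW)(558.6 s) = 53.12 J.
Photons incident: 53.12 / 3.880e-19 = 1.369e20, i.e. 1.369e20/6.022e23 = 2.273e-4 mol.
Product: Φ × n_abs = 0.34 × 2.273e-4 = 7.728e-5 mol.
As a count: 7.728e-5 × 6.022e23 = 4.7e19.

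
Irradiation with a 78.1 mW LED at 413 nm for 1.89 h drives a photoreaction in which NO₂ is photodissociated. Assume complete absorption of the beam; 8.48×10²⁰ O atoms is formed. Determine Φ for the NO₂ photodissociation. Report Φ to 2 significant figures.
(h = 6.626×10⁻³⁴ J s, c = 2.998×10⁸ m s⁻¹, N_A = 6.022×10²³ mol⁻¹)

Product: 8.48×10²⁰ / 6.022×10²³ = 0.001408 mol.
Photon energy at 413 nm: hc/λ = (6.626×10⁻³⁴)(2.998×10⁸)/(413×10⁻⁹) = 4.810×10⁻¹⁹ J.
Energy delivered: (78.1 mW)(6804 s) = 531.4 J.
Photons incident: 531.4 / 4.810×10⁻¹⁹ = 1.105×10²¹, i.e. 1.105×10²¹/6.022×10²³ = 0.001835 mol.
Φ = 0.001408 mol / 0.001835 mol photons = 0.77.

Φ = 0.77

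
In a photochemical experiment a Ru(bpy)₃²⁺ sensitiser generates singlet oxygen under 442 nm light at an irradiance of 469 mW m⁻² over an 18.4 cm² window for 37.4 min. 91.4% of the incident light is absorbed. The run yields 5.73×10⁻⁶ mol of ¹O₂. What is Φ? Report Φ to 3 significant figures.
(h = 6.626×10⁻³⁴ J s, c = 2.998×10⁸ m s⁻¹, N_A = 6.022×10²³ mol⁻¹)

Φ = 0.876

Photon energy at 442 nm: hc/λ = (6.626×10⁻³⁴)(2.998×10⁸)/(442×10⁻⁹) = 4.494×10⁻¹⁹ J.
Energy delivered: (469 mW m⁻²)(18.4×10⁻⁴ m²)(2244 s) = 1.936 J.
Photons incident: 1.936 / 4.494×10⁻¹⁹ = 4.308×10¹⁸, i.e. 4.308×10¹⁸/6.022×10²³ = 7.154×10⁻⁶ mol.
Photons absorbed: 0.914 × 7.154×10⁻⁶ = 6.539×10⁻⁶ mol.
Φ = 5.73×10⁻⁶ mol / 6.539×10⁻⁶ mol photons = 0.876.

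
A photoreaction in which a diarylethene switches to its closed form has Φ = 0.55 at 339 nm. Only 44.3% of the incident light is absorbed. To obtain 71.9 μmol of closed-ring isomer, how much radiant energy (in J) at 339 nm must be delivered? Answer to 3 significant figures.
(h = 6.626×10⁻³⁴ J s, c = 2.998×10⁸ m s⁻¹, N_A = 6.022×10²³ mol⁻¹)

104 J

Product: 71.9 μmol = 7.19×10⁻⁵ mol.
Photons that must be absorbed: 7.19×10⁻⁵ / 0.55 = 1.307×10⁻⁴ mol.
Incident photons needed: 1.307×10⁻⁴ / 0.443 = 2.950×10⁻⁴ mol.
Photon energy: hc/λ = 5.860×10⁻¹⁹ J; per mole, 3.529×10⁵ J mol⁻¹.
Energy required: 2.950×10⁻⁴ × 3.529×10⁵ = 104 J.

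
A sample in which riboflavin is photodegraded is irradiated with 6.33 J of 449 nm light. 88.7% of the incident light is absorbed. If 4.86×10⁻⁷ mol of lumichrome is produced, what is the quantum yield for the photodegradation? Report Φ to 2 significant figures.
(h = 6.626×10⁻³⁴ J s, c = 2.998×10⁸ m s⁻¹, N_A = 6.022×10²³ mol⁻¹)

Photon energy at 449 nm: hc/λ = (6.626×10⁻³⁴)(2.998×10⁸)/(449×10⁻⁹) = 4.424×10⁻¹⁹ J.
Photons incident: 6.33 / 4.424×10⁻¹⁹ = 1.431×10¹⁹, i.e. 1.431×10¹⁹/6.022×10²³ = 2.376×10⁻⁵ mol.
Photons absorbed: 0.887 × 2.376×10⁻⁵ = 2.108×10⁻⁵ mol.
Φ = 4.86×10⁻⁷ mol / 2.108×10⁻⁵ mol photons = 0.023.

Φ = 0.023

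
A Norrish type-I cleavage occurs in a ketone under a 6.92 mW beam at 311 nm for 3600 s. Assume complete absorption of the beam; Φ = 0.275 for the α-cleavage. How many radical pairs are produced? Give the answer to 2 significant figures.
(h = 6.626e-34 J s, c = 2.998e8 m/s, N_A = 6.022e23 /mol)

1.1e19 radical pairs

Photon energy at 311 nm: hc/λ = (6.626e-34)(2.998e8)/(311e-9) = 6.387e-19 J.
Energy delivered: (6.92 mW)(3600 s) = 24.91 J.
Photons incident: 24.91 / 6.387e-19 = 3.900e19, i.e. 3.900e19/6.022e23 = 6.476e-5 mol.
Product: Φ × n_abs = 0.275 × 6.476e-5 = 1.781e-5 mol.
As a count: 1.781e-5 × 6.022e23 = 1.1e19.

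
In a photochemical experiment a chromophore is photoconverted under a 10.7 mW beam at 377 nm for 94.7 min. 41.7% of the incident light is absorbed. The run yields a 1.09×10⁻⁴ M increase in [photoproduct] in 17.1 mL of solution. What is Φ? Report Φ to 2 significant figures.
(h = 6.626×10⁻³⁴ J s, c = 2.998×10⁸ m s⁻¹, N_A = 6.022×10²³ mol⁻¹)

Product: (1.09×10⁻⁴ M)(0.0171 L) = 1.864×10⁻⁶ mol.
Photon energy at 377 nm: hc/λ = (6.626×10⁻³⁴)(2.998×10⁸)/(377×10⁻⁹) = 5.269×10⁻¹⁹ J.
Energy delivered: (10.7 mW)(5682 s) = 60.80 J.
Photons incident: 60.80 / 5.269×10⁻¹⁹ = 1.154×10²⁰, i.e. 1.154×10²⁰/6.022×10²³ = 1.916×10⁻⁴ mol.
Photons absorbed: 0.417 × 1.916×10⁻⁴ = 7.990×10⁻⁵ mol.
Φ = 1.864×10⁻⁶ mol / 7.990×10⁻⁵ mol photons = 0.023.

Φ = 0.023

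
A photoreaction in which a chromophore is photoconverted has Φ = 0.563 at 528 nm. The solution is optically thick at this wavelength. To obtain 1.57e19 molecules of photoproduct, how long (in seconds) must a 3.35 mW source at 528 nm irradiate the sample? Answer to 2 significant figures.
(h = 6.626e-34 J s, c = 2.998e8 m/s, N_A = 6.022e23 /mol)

t ≈ 3100 s

Product: 1.57e19 / 6.022e23 = 2.607e-5 mol.
Photons that must be absorbed: 2.607e-5 / 0.563 = 4.631e-5 mol.
Photon energy: hc/λ = 3.762e-19 J; per mole, 2.265e5 J mol⁻¹.
Energy required: 4.631e-5 × 2.265e5 = 10.49 J.
Time: 10.49 J / 0.00335 W = 3100 s.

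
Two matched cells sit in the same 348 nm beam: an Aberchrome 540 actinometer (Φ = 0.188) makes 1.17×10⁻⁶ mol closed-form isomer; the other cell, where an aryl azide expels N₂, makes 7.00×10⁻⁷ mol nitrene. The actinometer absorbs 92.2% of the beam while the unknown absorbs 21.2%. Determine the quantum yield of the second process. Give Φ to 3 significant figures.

Photons absorbed by the actinometer: 1.17×10⁻⁶ / 0.188 = 6.223×10⁻⁶ mol.
Incident flux: 6.223×10⁻⁶ / 0.922 = 6.749×10⁻⁶ einstein.
Absorbed by unknown: 0.212 × 6.749×10⁻⁶ = 1.431×10⁻⁶ mol.
Φ(unknown) = 7.00×10⁻⁷ / 1.431×10⁻⁶ = 0.489.

Φ = 0.489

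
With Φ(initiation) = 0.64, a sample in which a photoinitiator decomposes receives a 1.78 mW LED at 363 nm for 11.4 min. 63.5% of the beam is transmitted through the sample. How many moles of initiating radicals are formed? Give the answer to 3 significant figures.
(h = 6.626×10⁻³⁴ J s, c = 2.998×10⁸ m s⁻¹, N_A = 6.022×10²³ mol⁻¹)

8.63×10⁻⁷ mol

Photon energy at 363 nm: hc/λ = (6.626×10⁻³⁴)(2.998×10⁸)/(363×10⁻⁹) = 5.472×10⁻¹⁹ J.
Energy delivered: (1.78 mW)(684 s) = 1.218 J.
Photons incident: 1.218 / 5.472×10⁻¹⁹ = 2.226×10¹⁸, i.e. 2.226×10¹⁸/6.022×10²³ = 3.696×10⁻⁶ mol.
Fraction absorbed: 1 − 63.5/100 = 0.3650.
Photons absorbed: 0.3650 × 3.696×10⁻⁶ = 1.349×10⁻⁶ mol.
Product: Φ × n_abs = 0.64 × 1.349×10⁻⁶ = 8.634×10⁻⁷ mol.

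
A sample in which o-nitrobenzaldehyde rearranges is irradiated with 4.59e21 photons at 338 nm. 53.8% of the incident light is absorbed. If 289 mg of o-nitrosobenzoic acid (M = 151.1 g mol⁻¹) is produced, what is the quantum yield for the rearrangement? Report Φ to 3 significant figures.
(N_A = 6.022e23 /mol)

Product: 289 mg / 151.1 g mol⁻¹ = 0.001913 mol.
Moles of photons: 4.59e21 / 6.022e23 = 0.007622 mol.
Photons absorbed: 0.538 × 0.007622 = 0.004101 mol.
Φ = 0.001913 mol / 0.004101 mol photons = 0.466.

Φ = 0.466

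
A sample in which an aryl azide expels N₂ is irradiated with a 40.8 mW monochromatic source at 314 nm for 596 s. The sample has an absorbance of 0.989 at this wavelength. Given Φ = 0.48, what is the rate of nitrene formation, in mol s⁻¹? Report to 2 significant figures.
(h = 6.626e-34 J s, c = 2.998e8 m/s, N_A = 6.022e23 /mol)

4.6e-8 mol s⁻¹

Photon energy at 314 nm: hc/λ = (6.626e-34)(2.998e8)/(314e-9) = 6.326e-19 J.
Energy delivered: (40.8 mW)(596 s) = 24.32 J.
Photons incident: 24.32 / 6.326e-19 = 3.844e19, i.e. 3.844e19/6.022e23 = 6.383e-5 mol.
Fraction absorbed: 1 − 10^(−0.989) = 0.8974.
Photons absorbed: 0.8974 × 6.383e-5 = 5.728e-5 mol.
Product formed: 0.48 × 5.728e-5 = 2.749e-5 mol.
Rate: 2.749e-5 / 596 s = 4.6e-8 mol s⁻¹.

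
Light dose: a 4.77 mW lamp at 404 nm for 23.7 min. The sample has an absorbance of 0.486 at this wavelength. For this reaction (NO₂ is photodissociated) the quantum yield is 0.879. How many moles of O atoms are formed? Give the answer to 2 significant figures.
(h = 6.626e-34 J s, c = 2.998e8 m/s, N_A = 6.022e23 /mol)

Photon energy at 404 nm: hc/λ = (6.626e-34)(2.998e8)/(404e-9) = 4.917e-19 J.
Energy delivered: (4.77 mW)(1422 s) = 6.783 J.
Photons incident: 6.783 / 4.917e-19 = 1.379e19, i.e. 1.379e19/6.022e23 = 2.290e-5 mol.
Fraction absorbed: 1 − 10^(−0.486) = 0.6734.
Photons absorbed: 0.6734 × 2.290e-5 = 1.542e-5 mol.
Product: Φ × n_abs = 0.879 × 1.542e-5 = 1.355e-5 mol.

1.4e-5 mol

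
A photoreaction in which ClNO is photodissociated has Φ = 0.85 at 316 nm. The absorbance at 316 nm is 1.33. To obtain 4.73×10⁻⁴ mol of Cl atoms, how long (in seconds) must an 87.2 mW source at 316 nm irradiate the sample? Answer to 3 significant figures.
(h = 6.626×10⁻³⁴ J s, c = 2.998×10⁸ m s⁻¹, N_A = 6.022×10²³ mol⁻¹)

t ≈ 2530 s

Photons that must be absorbed: 4.73×10⁻⁴ / 0.85 = 5.565×10⁻⁴ mol.
Fraction absorbed: 1 − 10^(−1.33) = 0.9532.
Incident photons needed: 5.565×10⁻⁴ / 0.9532 = 5.838×10⁻⁴ mol.
Photon energy: hc/λ = 6.286×10⁻¹⁹ J; per mole, 3.785×10⁵ J mol⁻¹.
Energy required: 5.838×10⁻⁴ × 3.785×10⁵ = 221.0 J.
Time: 221.0 J / 0.0872 W = 2530 s.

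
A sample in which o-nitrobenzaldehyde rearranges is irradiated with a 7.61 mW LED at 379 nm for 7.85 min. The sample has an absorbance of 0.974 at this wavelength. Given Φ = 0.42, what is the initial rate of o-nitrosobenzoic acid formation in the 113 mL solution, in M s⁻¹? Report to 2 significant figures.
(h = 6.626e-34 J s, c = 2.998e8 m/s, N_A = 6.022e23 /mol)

8.0e-8 M s⁻¹

Photon energy at 379 nm: hc/λ = (6.626e-34)(2.998e8)/(379e-9) = 5.241e-19 J.
Energy delivered: (7.61 mW)(471 s) = 3.584 J.
Photons incident: 3.584 / 5.241e-19 = 6.838e18, i.e. 6.838e18/6.022e23 = 1.136e-5 mol.
Fraction absorbed: 1 − 10^(−0.974) = 0.8938.
Photons absorbed: 0.8938 × 1.136e-5 = 1.015e-5 mol.
Product formed: 0.42 × 1.015e-5 = 4.263e-6 mol.
Rate: 4.263e-6 mol / (471 s × 0.113 L) = 8.0e-8 M s⁻¹.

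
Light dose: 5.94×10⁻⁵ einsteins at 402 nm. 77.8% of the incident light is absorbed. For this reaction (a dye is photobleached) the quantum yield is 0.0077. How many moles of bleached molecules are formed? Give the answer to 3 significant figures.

3.56×10⁻⁷ mol

Photons absorbed: 0.778 × 5.94×10⁻⁵ = 4.621×10⁻⁵ mol.
Product: Φ × n_abs = 0.0077 × 4.621×10⁻⁵ = 3.558×10⁻⁷ mol.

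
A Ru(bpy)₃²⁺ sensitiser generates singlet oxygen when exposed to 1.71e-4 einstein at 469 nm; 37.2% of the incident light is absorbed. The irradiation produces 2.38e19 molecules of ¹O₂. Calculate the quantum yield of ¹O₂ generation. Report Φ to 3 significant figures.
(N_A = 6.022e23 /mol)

Φ = 0.621

Product: 2.38e19 / 6.022e23 = 3.952e-5 mol.
Photons absorbed: 0.372 × 1.71e-4 = 6.361e-5 mol.
Φ = 3.952e-5 mol / 6.361e-5 mol photons = 0.621.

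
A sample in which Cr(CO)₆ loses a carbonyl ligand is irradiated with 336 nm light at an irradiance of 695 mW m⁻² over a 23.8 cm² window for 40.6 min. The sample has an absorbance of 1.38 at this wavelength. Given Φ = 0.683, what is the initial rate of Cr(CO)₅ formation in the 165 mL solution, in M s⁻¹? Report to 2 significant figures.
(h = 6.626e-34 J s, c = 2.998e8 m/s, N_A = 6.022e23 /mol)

Photon energy at 336 nm: hc/λ = (6.626e-34)(2.998e8)/(336e-9) = 5.912e-19 J.
Energy delivered: (695 mW m⁻²)(23.8e-4 m²)(2436 s) = 4.029 J.
Photons incident: 4.029 / 5.912e-19 = 6.815e18, i.e. 6.815e18/6.022e23 = 1.132e-5 mol.
Fraction absorbed: 1 − 10^(−1.38) = 0.9583.
Photons absorbed: 0.9583 × 1.132e-5 = 1.085e-5 mol.
Product formed: 0.683 × 1.085e-5 = 7.411e-6 mol.
Rate: 7.411e-6 mol / (2436 s × 0.165 L) = 1.8e-8 M s⁻¹.

1.8e-8 M s⁻¹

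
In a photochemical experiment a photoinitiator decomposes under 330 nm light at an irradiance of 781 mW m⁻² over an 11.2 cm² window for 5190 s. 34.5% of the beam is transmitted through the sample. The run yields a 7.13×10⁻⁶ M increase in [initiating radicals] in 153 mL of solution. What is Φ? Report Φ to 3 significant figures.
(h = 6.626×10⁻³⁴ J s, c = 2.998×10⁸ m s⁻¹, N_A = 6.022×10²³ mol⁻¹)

Product: (7.13×10⁻⁶ M)(0.153 L) = 1.091×10⁻⁶ mol.
Photon energy at 330 nm: hc/λ = (6.626×10⁻³⁴)(2.998×10⁸)/(330×10⁻⁹) = 6.020×10⁻¹⁹ J.
Energy delivered: (781 mW m⁻²)(11.2×10⁻⁴ m²)(5190 s) = 4.540 J.
Photons incident: 4.540 / 6.020×10⁻¹⁹ = 7.542×10¹⁸, i.e. 7.542×10¹⁸/6.022×10²³ = 1.252×10⁻⁵ mol.
Fraction absorbed: 1 − 34.5/100 = 0.6550.
Photons absorbed: 0.6550 × 1.252×10⁻⁵ = 8.201×10⁻⁶ mol.
Φ = 1.091×10⁻⁶ mol / 8.201×10⁻⁶ mol photons = 0.133.

Φ = 0.133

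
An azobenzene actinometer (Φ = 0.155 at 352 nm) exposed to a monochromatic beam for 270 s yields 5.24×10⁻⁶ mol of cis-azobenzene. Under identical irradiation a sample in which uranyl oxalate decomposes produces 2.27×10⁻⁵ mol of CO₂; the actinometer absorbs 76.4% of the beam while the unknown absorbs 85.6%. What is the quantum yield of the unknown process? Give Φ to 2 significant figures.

Photons absorbed by the actinometer: 5.24×10⁻⁶ / 0.155 = 3.381×10⁻⁵ mol.
Incident flux: 3.381×10⁻⁵ / 0.764 = 4.425×10⁻⁵ einstein.
Absorbed by unknown: 0.856 × 4.425×10⁻⁵ = 3.788×10⁻⁵ mol.
Φ(unknown) = 2.27×10⁻⁵ / 3.788×10⁻⁵ = 0.60.

Φ = 0.60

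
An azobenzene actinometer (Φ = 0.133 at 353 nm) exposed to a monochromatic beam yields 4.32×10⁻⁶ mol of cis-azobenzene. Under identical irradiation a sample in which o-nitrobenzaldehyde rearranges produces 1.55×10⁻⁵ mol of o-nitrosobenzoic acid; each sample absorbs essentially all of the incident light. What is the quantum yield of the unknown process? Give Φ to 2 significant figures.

Photons absorbed by the actinometer: 4.32×10⁻⁶ / 0.133 = 3.248×10⁻⁵ mol.
Φ(unknown) = 1.55×10⁻⁵ / 3.248×10⁻⁵ = 0.48.

Φ = 0.48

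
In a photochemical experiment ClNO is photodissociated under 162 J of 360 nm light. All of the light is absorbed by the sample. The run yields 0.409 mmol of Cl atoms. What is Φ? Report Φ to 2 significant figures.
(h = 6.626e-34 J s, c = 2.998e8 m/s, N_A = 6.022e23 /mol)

Product: 0.409 mmol = 4.09e-4 mol.
Photon energy at 360 nm: hc/λ = (6.626e-34)(2.998e8)/(360e-9) = 5.518e-19 J.
Photons incident: 162 / 5.518e-19 = 2.936e20, i.e. 2.936e20/6.022e23 = 4.875e-4 mol.
Φ = 4.09e-4 mol / 4.875e-4 mol photons = 0.84.

Φ = 0.84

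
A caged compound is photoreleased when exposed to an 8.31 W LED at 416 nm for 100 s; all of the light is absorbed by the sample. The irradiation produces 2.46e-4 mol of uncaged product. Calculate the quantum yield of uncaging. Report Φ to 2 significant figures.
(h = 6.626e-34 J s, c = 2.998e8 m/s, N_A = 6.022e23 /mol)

Φ = 0.085

Photon energy at 416 nm: hc/λ = (6.626e-34)(2.998e8)/(416e-9) = 4.775e-19 J.
Energy delivered: (8.31 W)(100 s) = 831.0 J.
Photons incident: 831.0 / 4.775e-19 = 1.740e21, i.e. 1.740e21/6.022e23 = 0.002889 mol.
Φ = 2.46e-4 mol / 0.002889 mol photons = 0.085.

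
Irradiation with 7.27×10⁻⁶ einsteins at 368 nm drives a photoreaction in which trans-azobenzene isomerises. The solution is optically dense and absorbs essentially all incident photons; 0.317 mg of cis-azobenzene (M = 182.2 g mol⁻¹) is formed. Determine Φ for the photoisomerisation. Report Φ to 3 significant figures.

Product: 0.317 mg / 182.2 g mol⁻¹ = 1.740×10⁻⁶ mol.
Φ = 1.740×10⁻⁶ mol / 7.27×10⁻⁶ mol photons = 0.239.

Φ = 0.239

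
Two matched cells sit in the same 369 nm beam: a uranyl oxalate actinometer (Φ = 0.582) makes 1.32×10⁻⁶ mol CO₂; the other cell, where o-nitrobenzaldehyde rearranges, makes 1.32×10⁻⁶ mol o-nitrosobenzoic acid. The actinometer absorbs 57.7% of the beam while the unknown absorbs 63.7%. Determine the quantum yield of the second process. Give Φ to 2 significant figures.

Φ = 0.53

Photons absorbed by the actinometer: 1.32×10⁻⁶ / 0.582 = 2.268×10⁻⁶ mol.
Incident flux: 2.268×10⁻⁶ / 0.577 = 3.931×10⁻⁶ einstein.
Absorbed by unknown: 0.637 × 3.931×10⁻⁶ = 2.504×10⁻⁶ mol.
Φ(unknown) = 1.32×10⁻⁶ / 2.504×10⁻⁶ = 0.53.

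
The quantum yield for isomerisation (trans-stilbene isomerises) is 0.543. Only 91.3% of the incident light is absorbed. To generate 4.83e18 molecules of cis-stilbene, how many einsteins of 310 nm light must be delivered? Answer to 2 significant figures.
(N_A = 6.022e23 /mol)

Product: 4.83e18 / 6.022e23 = 8.021e-6 mol.
Photons that must be absorbed: 8.021e-6 / 0.543 = 1.477e-5 mol.
Incident photons needed: 1.477e-5 / 0.913 = 1.618e-5 mol.

1.6e-5 einstein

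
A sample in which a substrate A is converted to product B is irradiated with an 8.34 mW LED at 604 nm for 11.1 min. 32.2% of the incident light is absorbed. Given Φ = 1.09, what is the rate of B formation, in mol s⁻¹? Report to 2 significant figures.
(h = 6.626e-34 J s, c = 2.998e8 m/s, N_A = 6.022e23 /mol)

1.5e-8 mol s⁻¹

Photon energy at 604 nm: hc/λ = (6.626e-34)(2.998e8)/(604e-9) = 3.289e-19 J.
Energy delivered: (8.34 mW)(666 s) = 5.554 J.
Photons incident: 5.554 / 3.289e-19 = 1.689e19, i.e. 1.689e19/6.022e23 = 2.805e-5 mol.
Photons absorbed: 0.322 × 2.805e-5 = 9.032e-6 mol.
Product formed: 1.09 × 9.032e-6 = 9.845e-6 mol.
Rate: 9.845e-6 / 666 s = 1.5e-8 mol s⁻¹.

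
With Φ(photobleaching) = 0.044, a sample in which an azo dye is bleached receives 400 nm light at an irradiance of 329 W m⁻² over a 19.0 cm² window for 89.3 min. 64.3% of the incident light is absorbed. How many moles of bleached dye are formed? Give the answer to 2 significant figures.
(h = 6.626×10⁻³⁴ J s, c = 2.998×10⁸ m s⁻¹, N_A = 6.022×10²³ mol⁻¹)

Photon energy at 400 nm: hc/λ = (6.626×10⁻³⁴)(2.998×10⁸)/(400×10⁻⁹) = 4.966×10⁻¹⁹ J.
Energy delivered: (329 W m⁻²)(19.0×10⁻⁴ m²)(5358 s) = 3349 J.
Photons incident: 3349 / 4.966×10⁻¹⁹ = 6.744×10²¹, i.e. 6.744×10²¹/6.022×10²³ = 0.01120 mol.
Photons absorbed: 0.643 × 0.01120 = 0.007202 mol.
Product: Φ × n_abs = 0.044 × 0.007202 = 3.169×10⁻⁴ mol.

3.2×10⁻⁴ mol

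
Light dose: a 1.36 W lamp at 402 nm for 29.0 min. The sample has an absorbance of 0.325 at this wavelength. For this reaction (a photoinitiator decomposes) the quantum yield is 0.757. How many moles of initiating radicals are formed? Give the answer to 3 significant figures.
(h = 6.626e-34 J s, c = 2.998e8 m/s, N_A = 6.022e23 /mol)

Photon energy at 402 nm: hc/λ = (6.626e-34)(2.998e8)/(402e-9) = 4.941e-19 J.
Energy delivered: (1.36 W)(1740 s) = 2366 J.
Photons incident: 2366 / 4.941e-19 = 4.789e21, i.e. 4.789e21/6.022e23 = 0.007953 mol.
Fraction absorbed: 1 − 10^(−0.325) = 0.5268.
Photons absorbed: 0.5268 × 0.007953 = 0.004190 mol.
Product: Φ × n_abs = 0.757 × 0.004190 = 0.003172 mol.

0.00317 mol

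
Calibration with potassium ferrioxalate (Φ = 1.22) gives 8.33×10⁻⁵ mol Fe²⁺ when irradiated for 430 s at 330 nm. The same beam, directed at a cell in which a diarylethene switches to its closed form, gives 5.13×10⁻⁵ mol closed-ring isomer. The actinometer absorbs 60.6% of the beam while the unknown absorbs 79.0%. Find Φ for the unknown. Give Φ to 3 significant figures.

Photons absorbed by the actinometer: 8.33×10⁻⁵ / 1.22 = 6.828×10⁻⁵ mol.
Incident flux: 6.828×10⁻⁵ / 0.606 = 1.127×10⁻⁴ einstein.
Absorbed by unknown: 0.790 × 1.127×10⁻⁴ = 8.903×10⁻⁵ mol.
Φ(unknown) = 5.13×10⁻⁵ / 8.903×10⁻⁵ = 0.576.

Φ = 0.576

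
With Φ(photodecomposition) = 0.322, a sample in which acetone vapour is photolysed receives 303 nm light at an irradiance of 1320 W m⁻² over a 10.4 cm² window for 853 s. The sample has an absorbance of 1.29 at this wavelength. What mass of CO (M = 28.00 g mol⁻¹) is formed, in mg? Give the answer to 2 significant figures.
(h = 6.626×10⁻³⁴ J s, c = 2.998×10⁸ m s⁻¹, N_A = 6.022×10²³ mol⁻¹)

25 mg

Photon energy at 303 nm: hc/λ = (6.626×10⁻³⁴)(2.998×10⁸)/(303×10⁻⁹) = 6.556×10⁻¹⁹ J.
Energy delivered: (1320 W m⁻²)(10.4×10⁻⁴ m²)(853 s) = 1171 J.
Photons incident: 1171 / 6.556×10⁻¹⁹ = 1.786×10²¹, i.e. 1.786×10²¹/6.022×10²³ = 0.002966 mol.
Fraction absorbed: 1 − 10^(−1.29) = 0.9487.
Photons absorbed: 0.9487 × 0.002966 = 0.002814 mol.
Product: Φ × n_abs = 0.322 × 0.002814 = 9.061×10⁻⁴ mol.
Mass: 9.061×10⁻⁴ × 28.00 = 0.02537 g = 25 mg.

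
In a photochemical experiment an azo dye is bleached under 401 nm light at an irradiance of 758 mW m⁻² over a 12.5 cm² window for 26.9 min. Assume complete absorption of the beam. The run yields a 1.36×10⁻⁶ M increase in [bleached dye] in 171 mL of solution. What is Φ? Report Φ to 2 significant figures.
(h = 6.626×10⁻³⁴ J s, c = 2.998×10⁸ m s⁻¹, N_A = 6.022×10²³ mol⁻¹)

Φ = 0.045

Product: (1.36×10⁻⁶ M)(0.171 L) = 2.326×10⁻⁷ mol.
Photon energy at 401 nm: hc/λ = (6.626×10⁻³⁴)(2.998×10⁸)/(401×10⁻⁹) = 4.954×10⁻¹⁹ J.
Energy delivered: (758 mW m⁻²)(12.5×10⁻⁴ m²)(1614 s) = 1.529 J.
Photons incident: 1.529 / 4.954×10⁻¹⁹ = 3.086×10¹⁸, i.e. 3.086×10¹⁸/6.022×10²³ = 5.125×10⁻⁶ mol.
Φ = 2.326×10⁻⁷ mol / 5.125×10⁻⁶ mol photons = 0.045.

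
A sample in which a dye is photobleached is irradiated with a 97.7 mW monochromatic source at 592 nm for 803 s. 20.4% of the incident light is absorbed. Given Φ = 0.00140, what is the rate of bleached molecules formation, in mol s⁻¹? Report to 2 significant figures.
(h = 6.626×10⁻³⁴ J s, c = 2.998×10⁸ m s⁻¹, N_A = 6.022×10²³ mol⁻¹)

1.4×10⁻¹⁰ mol s⁻¹

Photon energy at 592 nm: hc/λ = (6.626×10⁻³⁴)(2.998×10⁸)/(592×10⁻⁹) = 3.356×10⁻¹⁹ J.
Energy delivered: (97.7 mW)(803 s) = 78.45 J.
Photons incident: 78.45 / 3.356×10⁻¹⁹ = 2.338×10²⁰, i.e. 2.338×10²⁰/6.022×10²³ = 3.882×10⁻⁴ mol.
Photons absorbed: 0.204 × 3.882×10⁻⁴ = 7.919×10⁻⁵ mol.
Product formed: 0.00140 × 7.919×10⁻⁵ = 1.109×10⁻⁷ mol.
Rate: 1.109×10⁻⁷ / 803 s = 1.4×10⁻¹⁰ mol s⁻¹.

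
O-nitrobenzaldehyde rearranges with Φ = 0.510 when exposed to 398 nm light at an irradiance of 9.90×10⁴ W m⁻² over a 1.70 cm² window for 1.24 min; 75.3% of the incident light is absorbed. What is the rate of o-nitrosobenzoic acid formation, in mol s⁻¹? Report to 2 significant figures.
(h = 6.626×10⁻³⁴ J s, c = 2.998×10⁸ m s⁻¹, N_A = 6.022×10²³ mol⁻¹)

Photon energy at 398 nm: hc/λ = (6.626×10⁻³⁴)(2.998×10⁸)/(398×10⁻⁹) = 4.991×10⁻¹⁹ J.
Energy delivered: (9.90×10⁴ W m⁻²)(1.70×10⁻⁴ m²)(74.4 s) = 1252 J.
Photons incident: 1252 / 4.991×10⁻¹⁹ = 2.509×10²¹, i.e. 2.509×10²¹/6.022×10²³ = 0.004166 mol.
Photons absorbed: 0.753 × 0.004166 = 0.003137 mol.
Product formed: 0.510 × 0.003137 = 0.001600 mol.
Rate: 0.001600 / 74.4 s = 2.2×10⁻⁵ mol s⁻¹.

2.2×10⁻⁵ mol s⁻¹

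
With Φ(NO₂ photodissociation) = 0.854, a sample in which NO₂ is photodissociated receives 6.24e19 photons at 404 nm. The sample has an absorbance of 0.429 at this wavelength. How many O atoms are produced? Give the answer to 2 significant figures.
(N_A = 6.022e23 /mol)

Moles of photons: 6.24e19 / 6.022e23 = 1.036e-4 mol.
Fraction absorbed: 1 − 10^(−0.429) = 0.6276.
Photons absorbed: 0.6276 × 1.036e-4 = 6.502e-5 mol.
Product: Φ × n_abs = 0.854 × 6.502e-5 = 5.553e-5 mol.
As a count: 5.553e-5 × 6.022e23 = 3.3e19.

3.3e19 atoms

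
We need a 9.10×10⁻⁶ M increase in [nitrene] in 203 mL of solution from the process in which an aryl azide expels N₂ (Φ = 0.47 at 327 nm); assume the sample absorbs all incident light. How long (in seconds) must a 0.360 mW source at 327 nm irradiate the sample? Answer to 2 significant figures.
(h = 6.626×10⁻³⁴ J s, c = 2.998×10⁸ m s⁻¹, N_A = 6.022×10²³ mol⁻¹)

t ≈ 4000 s

Product: (9.10×10⁻⁶ M)(0.203 L) = 1.847×10⁻⁶ mol.
Photons that must be absorbed: 1.847×10⁻⁶ / 0.47 = 3.930×10⁻⁶ mol.
Photon energy: hc/λ = 6.075×10⁻¹⁹ J; per mole, 3.658×10⁵ J mol⁻¹.
Energy required: 3.930×10⁻⁶ × 3.658×10⁵ = 1.438 J.
Time: 1.438 J / 0.00036 W = 4000 s.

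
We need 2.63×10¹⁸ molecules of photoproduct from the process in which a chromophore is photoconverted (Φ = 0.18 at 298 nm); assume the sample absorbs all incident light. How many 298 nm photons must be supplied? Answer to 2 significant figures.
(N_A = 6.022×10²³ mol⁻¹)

1.5×10¹⁹ photons

Product: 2.63×10¹⁸ / 6.022×10²³ = 4.367×10⁻⁶ mol.
Photons that must be absorbed: 4.367×10⁻⁶ / 0.18 = 2.426×10⁻⁵ mol.
Photon count: 2.426×10⁻⁵ × 6.022×10²³ = 1.5×10¹⁹.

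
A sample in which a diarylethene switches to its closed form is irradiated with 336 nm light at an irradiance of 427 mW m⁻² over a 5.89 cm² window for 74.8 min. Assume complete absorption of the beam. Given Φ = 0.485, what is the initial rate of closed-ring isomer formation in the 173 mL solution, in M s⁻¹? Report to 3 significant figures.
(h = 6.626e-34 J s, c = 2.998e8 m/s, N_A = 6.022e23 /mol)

Photon energy at 336 nm: hc/λ = (6.626e-34)(2.998e8)/(336e-9) = 5.912e-19 J.
Energy delivered: (427 mW m⁻²)(5.89e-4 m²)(4488 s) = 1.129 J.
Photons incident: 1.129 / 5.912e-19 = 1.910e18, i.e. 1.910e18/6.022e23 = 3.172e-6 mol.
Product formed: 0.485 × 3.172e-6 = 1.538e-6 mol.
Rate: 1.538e-6 mol / (4488 s × 0.173 L) = 1.98e-9 M s⁻¹.

1.98e-9 M s⁻¹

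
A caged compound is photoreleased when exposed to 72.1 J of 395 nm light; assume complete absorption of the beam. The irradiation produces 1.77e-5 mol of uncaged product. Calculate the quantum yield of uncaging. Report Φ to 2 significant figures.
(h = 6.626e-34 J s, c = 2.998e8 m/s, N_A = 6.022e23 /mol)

Φ = 0.074

Photon energy at 395 nm: hc/λ = (6.626e-34)(2.998e8)/(395e-9) = 5.029e-19 J.
Photons incident: 72.1 / 5.029e-19 = 1.434e20, i.e. 1.434e20/6.022e23 = 2.381e-4 mol.
Φ = 1.77e-5 mol / 2.381e-4 mol photons = 0.074.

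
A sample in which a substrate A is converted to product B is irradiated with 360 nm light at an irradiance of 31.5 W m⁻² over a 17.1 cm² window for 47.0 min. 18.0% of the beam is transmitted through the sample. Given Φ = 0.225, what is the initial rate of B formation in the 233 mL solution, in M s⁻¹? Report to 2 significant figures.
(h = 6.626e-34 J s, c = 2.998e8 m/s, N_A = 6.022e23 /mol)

1.3e-7 M s⁻¹

Photon energy at 360 nm: hc/λ = (6.626e-34)(2.998e8)/(360e-9) = 5.518e-19 J.
Energy delivered: (31.5 W m⁻²)(17.1e-4 m²)(2820 s) = 151.9 J.
Photons incident: 151.9 / 5.518e-19 = 2.753e20, i.e. 2.753e20/6.022e23 = 4.572e-4 mol.
Fraction absorbed: 1 − 18.0/100 = 0.8200.
Photons absorbed: 0.8200 × 4.572e-4 = 3.749e-4 mol.
Product formed: 0.225 × 3.749e-4 = 8.435e-5 mol.
Rate: 8.435e-5 mol / (2820 s × 0.233 L) = 1.3e-7 M s⁻¹.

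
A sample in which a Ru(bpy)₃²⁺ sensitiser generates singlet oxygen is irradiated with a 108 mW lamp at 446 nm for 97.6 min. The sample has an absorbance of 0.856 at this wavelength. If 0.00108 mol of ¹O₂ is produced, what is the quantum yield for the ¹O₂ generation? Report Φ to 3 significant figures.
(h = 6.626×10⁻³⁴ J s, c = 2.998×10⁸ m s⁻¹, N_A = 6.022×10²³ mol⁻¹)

Φ = 0.532

Photon energy at 446 nm: hc/λ = (6.626×10⁻³⁴)(2.998×10⁸)/(446×10⁻⁹) = 4.454×10⁻¹⁹ J.
Energy delivered: (108 mW)(5856 s) = 632.4 J.
Photons incident: 632.4 / 4.454×10⁻¹⁹ = 1.420×10²¹, i.e. 1.420×10²¹/6.022×10²³ = 0.002358 mol.
Fraction absorbed: 1 − 10^(−0.856) = 0.8607.
Photons absorbed: 0.8607 × 0.002358 = 0.002030 mol.
Φ = 0.00108 mol / 0.002030 mol photons = 0.532.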